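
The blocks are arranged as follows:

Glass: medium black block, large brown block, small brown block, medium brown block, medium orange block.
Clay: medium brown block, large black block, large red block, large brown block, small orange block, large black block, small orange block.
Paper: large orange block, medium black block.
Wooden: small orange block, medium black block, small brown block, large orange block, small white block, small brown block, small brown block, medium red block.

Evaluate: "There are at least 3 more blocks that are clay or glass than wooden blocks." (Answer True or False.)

True

There are 12 blocks that are clay or glass.
There are 8 wooden blocks.
The claim requires 12 − 8 = 4 ≥ 3, which holds.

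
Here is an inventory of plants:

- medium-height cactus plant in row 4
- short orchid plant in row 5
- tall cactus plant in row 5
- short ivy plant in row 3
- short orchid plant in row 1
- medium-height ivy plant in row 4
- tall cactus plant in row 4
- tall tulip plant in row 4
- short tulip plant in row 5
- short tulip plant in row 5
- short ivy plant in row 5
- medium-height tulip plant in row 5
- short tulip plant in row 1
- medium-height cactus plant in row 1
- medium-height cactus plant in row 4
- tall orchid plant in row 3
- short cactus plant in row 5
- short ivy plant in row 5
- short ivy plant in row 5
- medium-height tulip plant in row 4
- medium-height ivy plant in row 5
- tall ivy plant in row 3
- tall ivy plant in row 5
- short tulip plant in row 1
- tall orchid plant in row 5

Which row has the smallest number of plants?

Counts by row: row 5→12, row 4→6, row 1→4, row 3→3.
The minimum is 3, held uniquely by row 3.

row 3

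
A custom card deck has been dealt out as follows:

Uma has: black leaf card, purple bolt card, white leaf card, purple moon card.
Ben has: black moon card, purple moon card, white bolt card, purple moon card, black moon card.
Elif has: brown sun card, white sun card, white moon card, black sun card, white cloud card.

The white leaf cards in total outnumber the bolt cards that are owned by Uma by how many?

white leaf cards: 1.
bolt cards owned by Uma: 1.
1 − 1 = 0.

0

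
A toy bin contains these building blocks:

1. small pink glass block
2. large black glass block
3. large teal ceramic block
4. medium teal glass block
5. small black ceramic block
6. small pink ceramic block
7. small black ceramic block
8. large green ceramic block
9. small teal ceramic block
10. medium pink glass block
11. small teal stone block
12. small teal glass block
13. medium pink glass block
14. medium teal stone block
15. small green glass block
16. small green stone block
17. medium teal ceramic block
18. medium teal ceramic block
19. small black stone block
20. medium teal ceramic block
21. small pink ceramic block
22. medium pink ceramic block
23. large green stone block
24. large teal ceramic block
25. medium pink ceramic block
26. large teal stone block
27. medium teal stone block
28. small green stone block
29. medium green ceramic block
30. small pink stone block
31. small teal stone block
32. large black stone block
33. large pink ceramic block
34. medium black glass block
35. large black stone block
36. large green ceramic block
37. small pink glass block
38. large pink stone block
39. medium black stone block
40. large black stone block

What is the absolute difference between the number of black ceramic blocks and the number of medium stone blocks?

black ceramic blocks: 2. medium stone blocks: 3.
|2 − 3| = 3 − 2 = 1.

1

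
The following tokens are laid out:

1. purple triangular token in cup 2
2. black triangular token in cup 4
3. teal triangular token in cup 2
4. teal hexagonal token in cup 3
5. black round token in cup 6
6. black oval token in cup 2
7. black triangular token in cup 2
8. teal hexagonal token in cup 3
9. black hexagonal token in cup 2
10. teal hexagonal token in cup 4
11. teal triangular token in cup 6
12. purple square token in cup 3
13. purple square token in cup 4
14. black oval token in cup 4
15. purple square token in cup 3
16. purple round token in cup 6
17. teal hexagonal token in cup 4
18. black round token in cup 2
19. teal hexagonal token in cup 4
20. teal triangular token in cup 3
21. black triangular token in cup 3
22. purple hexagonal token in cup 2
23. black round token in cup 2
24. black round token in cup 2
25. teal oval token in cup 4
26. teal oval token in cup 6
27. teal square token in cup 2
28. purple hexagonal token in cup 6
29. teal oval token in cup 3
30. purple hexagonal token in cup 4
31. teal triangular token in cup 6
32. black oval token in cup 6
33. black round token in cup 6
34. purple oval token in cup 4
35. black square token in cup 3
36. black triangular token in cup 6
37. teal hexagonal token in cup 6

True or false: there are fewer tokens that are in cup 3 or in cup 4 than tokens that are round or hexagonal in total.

False

tokens in cup 3 or in cup 4: 17.
tokens that are round or hexagonal: 16.
The claim requires 17 < 16, which does not hold.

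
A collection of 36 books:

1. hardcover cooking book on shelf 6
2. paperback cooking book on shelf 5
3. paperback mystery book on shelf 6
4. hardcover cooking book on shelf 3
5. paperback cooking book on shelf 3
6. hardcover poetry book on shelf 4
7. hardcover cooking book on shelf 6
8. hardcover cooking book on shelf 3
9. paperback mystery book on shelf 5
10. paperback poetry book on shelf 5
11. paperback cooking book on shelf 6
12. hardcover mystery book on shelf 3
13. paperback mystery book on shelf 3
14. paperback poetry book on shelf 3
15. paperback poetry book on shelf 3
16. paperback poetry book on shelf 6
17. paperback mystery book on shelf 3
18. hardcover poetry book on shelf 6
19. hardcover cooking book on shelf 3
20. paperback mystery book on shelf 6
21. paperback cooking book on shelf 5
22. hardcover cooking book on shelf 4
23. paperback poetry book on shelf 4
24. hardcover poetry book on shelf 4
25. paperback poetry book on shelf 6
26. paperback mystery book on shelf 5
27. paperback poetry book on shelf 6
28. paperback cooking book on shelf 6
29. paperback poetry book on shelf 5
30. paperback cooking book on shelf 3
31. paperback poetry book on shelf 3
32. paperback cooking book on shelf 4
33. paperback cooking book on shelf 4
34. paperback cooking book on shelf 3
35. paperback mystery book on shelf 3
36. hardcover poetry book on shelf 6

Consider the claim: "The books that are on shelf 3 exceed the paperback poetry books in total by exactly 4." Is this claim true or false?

True

|books on shelf 3| = 13.
|paperback poetry books| = 9.
The claim requires 13 − 9 (= 4) to equal 4, which holds.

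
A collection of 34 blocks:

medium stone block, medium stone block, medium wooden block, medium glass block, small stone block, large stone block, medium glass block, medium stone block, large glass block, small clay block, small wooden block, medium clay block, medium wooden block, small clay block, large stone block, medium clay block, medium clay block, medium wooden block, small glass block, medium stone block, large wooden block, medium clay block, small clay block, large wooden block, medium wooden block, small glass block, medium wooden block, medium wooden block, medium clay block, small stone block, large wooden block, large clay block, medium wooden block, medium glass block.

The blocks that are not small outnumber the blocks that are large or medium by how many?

blocks that are not small: 26.
blocks that are large or medium: 26.
26 − 26 = 0.

0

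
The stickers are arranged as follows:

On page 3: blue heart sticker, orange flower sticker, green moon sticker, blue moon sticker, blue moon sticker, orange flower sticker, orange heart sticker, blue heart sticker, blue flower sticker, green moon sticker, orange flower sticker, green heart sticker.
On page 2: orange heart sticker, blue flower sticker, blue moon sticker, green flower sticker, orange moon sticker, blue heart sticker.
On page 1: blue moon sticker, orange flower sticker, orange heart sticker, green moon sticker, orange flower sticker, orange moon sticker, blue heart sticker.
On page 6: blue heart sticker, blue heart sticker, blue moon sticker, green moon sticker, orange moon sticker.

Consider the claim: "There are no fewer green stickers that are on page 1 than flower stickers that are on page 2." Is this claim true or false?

There is 1 green sticker on page 1.
There are 2 flower stickers on page 2.
The claim requires 1 ≥ 2, which does not hold.

False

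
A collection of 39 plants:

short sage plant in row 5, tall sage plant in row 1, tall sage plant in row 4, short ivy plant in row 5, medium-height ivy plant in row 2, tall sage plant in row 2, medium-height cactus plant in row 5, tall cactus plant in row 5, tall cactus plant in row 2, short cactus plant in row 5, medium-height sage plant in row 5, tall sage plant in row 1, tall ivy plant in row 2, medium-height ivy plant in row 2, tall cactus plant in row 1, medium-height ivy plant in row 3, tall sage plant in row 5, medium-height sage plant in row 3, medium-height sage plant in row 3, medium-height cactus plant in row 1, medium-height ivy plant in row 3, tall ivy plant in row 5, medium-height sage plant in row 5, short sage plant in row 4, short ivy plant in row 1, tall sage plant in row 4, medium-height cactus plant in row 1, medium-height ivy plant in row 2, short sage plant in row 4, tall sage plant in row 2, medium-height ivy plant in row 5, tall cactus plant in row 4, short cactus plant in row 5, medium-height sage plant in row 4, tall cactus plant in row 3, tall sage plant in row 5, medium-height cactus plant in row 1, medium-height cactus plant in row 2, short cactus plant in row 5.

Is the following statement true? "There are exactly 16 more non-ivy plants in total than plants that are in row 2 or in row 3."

True

|non-ivy plants| = 29.
|plants in row 2 or in row 3| = 13.
The claim requires 29 − 13 (= 16) to equal 16, which holds.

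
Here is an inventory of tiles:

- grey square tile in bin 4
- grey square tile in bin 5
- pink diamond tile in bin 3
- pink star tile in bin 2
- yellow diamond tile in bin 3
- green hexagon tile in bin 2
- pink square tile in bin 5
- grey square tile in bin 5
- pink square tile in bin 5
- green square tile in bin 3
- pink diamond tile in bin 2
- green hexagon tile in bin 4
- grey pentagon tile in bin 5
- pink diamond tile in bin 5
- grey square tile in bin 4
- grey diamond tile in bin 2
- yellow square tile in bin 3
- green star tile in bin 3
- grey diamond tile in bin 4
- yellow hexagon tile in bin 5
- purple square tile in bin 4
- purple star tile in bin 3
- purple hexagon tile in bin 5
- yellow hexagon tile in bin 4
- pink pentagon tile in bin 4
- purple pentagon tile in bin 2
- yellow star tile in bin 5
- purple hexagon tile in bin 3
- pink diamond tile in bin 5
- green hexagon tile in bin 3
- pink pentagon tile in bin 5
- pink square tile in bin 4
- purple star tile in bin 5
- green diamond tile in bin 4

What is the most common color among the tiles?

pink

Counts by color: pink 10, grey 7, green 6, purple 6, yellow 5.
The maximum is 10, held uniquely by pink.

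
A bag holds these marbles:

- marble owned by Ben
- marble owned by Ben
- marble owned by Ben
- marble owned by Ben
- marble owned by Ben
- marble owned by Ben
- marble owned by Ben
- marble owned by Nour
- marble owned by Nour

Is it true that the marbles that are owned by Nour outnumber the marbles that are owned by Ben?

False

marbles owned by Nour: 2.
marbles owned by Ben: 7.
The claim requires 2 > 7, which does not hold.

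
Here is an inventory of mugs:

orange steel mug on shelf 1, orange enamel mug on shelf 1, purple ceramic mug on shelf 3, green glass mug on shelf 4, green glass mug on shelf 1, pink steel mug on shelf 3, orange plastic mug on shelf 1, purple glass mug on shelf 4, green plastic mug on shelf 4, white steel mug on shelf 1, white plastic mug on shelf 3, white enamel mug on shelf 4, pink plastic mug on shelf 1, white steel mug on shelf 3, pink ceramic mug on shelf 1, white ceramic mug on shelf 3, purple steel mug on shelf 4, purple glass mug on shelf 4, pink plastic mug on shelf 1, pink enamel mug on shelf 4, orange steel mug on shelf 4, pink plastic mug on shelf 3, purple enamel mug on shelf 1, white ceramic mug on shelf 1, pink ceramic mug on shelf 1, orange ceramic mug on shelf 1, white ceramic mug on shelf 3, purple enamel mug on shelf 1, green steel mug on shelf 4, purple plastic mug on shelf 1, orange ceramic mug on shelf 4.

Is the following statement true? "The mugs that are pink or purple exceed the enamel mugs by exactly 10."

False

mugs that are pink or purple: 14.
enamel mugs: 5.
The claim requires 14 − 5 (= 9) to equal 10, which does not hold.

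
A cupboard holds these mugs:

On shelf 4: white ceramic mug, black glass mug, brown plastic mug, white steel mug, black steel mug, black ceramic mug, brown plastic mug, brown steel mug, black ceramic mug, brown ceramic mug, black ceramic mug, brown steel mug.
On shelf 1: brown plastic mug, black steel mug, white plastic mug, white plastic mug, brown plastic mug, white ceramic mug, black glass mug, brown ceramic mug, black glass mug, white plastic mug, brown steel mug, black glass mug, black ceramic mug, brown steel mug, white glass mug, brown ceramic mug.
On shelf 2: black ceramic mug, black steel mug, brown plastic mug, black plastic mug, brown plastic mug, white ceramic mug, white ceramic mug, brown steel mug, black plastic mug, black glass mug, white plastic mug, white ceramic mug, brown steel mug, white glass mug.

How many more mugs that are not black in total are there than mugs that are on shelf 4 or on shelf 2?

mugs that are not black: 27.
mugs on shelf 4 or on shelf 2: 26.
27 − 26 = 1.

1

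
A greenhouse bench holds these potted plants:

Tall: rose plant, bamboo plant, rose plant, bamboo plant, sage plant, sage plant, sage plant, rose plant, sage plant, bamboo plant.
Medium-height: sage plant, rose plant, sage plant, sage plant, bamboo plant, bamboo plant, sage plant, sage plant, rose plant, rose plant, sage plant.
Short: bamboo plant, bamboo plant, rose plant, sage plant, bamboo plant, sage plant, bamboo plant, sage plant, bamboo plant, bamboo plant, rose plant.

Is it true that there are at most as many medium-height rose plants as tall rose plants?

|medium-height rose plants| = 3.
|tall rose plants| = 3.
The claim requires 3 ≤ 3, which holds.

True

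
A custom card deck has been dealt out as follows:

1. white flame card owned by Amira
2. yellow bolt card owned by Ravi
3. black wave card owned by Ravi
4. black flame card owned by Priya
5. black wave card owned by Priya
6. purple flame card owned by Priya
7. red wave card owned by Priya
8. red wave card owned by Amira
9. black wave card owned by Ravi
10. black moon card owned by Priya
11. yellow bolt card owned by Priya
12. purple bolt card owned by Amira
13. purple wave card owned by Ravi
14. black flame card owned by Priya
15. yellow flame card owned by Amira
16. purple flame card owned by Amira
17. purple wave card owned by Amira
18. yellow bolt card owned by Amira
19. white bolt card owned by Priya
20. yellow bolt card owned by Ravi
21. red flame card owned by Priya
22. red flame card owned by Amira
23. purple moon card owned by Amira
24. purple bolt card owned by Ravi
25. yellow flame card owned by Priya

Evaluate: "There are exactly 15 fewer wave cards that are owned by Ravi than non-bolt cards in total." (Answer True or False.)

wave cards owned by Ravi: 3.
non-bolt cards: 18.
The claim requires 18 − 3 (= 15) to equal 15, which holds.

True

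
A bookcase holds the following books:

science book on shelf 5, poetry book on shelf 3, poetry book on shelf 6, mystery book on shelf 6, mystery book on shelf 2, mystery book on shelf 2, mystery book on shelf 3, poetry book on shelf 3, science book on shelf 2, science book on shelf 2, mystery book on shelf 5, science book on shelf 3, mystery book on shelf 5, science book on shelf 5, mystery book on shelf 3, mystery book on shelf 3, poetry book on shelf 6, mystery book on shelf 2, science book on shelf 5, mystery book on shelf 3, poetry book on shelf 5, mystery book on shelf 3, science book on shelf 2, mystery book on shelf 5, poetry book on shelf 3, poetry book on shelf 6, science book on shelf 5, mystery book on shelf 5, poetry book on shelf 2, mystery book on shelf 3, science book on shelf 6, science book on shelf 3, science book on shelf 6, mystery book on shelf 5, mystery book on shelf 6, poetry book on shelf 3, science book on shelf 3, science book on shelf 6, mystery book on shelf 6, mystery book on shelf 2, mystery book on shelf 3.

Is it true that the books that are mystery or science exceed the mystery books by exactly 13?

True

There are 32 books that are mystery or science.
There are 19 mystery books.
The claim requires 32 − 19 (= 13) to equal 13, which holds.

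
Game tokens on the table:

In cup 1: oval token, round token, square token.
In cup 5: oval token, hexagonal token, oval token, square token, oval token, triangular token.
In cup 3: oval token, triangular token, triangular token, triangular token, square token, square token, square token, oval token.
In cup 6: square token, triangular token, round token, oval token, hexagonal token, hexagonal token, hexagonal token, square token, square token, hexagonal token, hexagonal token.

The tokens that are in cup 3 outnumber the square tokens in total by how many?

tokens in cup 3: 8.
square tokens: 8.
8 − 8 = 0.

0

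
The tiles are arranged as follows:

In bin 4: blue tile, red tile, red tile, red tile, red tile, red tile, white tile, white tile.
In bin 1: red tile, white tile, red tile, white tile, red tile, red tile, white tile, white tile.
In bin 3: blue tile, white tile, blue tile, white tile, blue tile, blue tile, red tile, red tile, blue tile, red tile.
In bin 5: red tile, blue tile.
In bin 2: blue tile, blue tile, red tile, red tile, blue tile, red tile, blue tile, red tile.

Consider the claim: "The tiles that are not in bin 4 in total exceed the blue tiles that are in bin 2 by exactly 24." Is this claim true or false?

True

|tiles that are not in bin 4| = 28.
|blue tiles in bin 2| = 4.
The claim requires 28 − 4 (= 24) to equal 24, which holds.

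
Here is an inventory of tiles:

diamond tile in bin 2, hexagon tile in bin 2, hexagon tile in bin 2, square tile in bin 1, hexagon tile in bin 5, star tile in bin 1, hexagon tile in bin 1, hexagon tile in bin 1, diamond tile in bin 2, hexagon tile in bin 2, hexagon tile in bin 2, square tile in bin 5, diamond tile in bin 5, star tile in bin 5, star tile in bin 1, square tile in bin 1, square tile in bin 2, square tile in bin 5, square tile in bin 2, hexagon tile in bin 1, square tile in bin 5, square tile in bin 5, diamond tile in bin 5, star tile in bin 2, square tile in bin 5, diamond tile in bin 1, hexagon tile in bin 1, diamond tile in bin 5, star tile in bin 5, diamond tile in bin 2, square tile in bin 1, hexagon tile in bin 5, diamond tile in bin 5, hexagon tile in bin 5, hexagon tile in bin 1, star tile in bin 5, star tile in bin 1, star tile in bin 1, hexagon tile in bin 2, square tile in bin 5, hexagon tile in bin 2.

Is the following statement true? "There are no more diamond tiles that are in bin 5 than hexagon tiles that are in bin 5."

False

diamond tiles in bin 5: 4.
hexagon tiles in bin 5: 3.
The claim requires 4 ≤ 3, which does not hold.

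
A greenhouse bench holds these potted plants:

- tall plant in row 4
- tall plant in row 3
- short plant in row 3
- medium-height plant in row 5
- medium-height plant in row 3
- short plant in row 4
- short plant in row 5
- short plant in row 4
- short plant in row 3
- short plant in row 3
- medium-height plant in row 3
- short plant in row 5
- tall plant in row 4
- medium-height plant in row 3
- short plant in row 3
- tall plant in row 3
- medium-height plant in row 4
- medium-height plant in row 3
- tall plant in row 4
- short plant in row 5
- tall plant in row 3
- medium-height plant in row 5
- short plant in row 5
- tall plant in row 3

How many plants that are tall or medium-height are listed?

medium-height: 7; tall: 7; together 7 + 7 = 14.

14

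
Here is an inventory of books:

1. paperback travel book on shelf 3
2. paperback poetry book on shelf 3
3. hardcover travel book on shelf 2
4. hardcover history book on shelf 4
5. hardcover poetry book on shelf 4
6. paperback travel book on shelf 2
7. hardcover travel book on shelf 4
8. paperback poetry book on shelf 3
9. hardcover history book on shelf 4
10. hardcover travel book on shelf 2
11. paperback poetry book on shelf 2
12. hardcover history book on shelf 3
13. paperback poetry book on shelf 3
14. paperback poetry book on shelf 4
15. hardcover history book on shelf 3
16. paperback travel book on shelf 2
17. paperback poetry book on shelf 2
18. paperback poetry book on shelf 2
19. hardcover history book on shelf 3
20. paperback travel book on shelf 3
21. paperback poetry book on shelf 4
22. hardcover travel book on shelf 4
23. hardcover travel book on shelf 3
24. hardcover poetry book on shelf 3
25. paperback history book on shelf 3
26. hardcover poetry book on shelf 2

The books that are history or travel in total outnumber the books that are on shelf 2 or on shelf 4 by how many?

0

books that are history or travel: 15.
books on shelf 2 or on shelf 4: 15.
15 − 15 = 0.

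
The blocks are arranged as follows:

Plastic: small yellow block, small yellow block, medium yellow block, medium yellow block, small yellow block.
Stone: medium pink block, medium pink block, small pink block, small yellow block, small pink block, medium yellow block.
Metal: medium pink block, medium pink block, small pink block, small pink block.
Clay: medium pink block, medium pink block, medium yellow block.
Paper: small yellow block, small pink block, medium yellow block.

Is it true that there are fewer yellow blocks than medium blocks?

True

There are 10 yellow blocks.
There are 11 medium blocks.
The claim requires 10 < 11, which holds.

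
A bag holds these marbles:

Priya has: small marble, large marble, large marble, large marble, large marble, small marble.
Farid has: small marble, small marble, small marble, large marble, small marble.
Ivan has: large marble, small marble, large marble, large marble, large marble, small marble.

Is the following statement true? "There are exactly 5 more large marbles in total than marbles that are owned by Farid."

False

large marbles: 9.
marbles owned by Farid: 5.
The claim requires 9 − 5 (= 4) to equal 5, which does not hold.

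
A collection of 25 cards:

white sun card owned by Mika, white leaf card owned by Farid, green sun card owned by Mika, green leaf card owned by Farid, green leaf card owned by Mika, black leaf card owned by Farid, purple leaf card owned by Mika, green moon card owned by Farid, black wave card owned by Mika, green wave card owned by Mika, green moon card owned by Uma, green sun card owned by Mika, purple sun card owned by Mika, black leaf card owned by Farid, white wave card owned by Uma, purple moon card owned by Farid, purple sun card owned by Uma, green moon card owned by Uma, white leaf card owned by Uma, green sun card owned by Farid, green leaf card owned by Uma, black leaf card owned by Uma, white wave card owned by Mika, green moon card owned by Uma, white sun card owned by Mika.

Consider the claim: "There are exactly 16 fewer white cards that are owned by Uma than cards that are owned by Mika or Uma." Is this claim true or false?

True

Count of white cards owned by Uma: 2.
Count of cards owned by Mika or Uma: 18.
The claim requires 18 − 2 (= 16) to equal 16, which holds.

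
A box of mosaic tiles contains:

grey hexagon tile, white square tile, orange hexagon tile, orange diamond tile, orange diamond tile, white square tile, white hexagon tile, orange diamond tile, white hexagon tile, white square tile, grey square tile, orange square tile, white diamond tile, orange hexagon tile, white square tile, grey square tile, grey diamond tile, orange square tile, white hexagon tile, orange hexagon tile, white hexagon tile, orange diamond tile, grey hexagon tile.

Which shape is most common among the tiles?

Counts by shape: hexagon 9, square 8, diamond 6.
The maximum is 9, held uniquely by hexagon.

hexagon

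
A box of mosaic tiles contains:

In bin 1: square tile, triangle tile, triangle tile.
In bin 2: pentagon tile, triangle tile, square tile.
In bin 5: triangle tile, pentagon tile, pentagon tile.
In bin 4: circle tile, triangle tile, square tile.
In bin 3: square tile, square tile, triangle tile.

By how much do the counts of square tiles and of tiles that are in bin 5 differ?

2

square tiles: 5. tiles in bin 5: 3.
|5 − 3| = 5 − 3 = 2.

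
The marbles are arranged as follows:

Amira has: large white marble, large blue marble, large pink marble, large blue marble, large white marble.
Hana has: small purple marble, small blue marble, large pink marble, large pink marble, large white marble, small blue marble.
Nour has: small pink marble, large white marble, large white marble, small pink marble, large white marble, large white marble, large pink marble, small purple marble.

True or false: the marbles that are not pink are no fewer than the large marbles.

marbles that are not pink: 13.
large marbles: 13.
The claim requires 13 ≥ 13, which holds.

True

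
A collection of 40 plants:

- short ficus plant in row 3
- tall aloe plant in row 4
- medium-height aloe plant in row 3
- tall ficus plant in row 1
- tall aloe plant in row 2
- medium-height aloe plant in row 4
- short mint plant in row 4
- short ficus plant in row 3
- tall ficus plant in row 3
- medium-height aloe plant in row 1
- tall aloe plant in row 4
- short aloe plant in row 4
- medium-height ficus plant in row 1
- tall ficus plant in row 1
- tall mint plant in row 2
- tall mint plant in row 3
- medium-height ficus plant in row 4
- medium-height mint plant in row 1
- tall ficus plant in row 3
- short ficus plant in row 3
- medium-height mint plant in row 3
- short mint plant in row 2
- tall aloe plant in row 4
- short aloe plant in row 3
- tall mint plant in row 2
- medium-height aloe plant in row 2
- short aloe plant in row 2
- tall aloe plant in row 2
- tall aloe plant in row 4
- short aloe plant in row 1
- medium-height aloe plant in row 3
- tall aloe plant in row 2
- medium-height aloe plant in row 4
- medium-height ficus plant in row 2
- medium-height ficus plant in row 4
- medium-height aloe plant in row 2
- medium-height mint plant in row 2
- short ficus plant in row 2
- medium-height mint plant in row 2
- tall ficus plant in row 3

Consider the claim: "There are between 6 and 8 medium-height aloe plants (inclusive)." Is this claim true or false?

There are 7 medium-height aloe plants.
The claim requires 6 ≤ 7 ≤ 8, which holds.

True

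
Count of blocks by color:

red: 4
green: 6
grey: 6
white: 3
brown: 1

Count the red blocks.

4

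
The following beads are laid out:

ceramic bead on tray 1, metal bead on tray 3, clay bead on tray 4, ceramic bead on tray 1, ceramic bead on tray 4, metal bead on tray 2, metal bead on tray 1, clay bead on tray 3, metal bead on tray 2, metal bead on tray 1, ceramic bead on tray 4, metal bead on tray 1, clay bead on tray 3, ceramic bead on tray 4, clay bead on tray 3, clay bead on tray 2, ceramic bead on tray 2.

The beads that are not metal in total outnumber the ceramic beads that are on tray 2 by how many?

10

beads that are not metal: 11.
ceramic beads on tray 2: 1.
11 − 1 = 10.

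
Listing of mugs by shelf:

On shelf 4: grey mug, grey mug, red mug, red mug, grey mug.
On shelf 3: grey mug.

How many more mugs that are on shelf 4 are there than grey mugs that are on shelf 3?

4

mugs on shelf 4: 5.
grey mugs on shelf 3: 1.
5 − 1 = 4.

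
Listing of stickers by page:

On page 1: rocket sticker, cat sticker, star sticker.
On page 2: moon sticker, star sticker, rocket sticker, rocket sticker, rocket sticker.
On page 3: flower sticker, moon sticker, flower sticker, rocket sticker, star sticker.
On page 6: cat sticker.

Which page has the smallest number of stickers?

Counts by page: page 2→5, page 3→5, page 1→3, page 6→1.
The minimum is 1, held uniquely by page 6.

page 6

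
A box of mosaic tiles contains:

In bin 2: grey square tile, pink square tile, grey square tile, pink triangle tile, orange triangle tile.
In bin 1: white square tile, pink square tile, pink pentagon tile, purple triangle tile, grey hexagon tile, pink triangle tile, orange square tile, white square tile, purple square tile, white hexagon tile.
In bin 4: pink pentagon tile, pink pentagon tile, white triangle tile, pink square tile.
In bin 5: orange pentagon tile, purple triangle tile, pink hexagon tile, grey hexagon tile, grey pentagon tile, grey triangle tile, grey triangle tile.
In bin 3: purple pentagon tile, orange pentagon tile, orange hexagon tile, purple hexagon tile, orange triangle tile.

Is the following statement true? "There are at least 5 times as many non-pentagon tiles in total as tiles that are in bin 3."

False

|non-pentagon tiles| = 24.
|tiles in bin 3| = 5.
The claim requires 24 ≥ 5 × 5 = 25, which does not hold.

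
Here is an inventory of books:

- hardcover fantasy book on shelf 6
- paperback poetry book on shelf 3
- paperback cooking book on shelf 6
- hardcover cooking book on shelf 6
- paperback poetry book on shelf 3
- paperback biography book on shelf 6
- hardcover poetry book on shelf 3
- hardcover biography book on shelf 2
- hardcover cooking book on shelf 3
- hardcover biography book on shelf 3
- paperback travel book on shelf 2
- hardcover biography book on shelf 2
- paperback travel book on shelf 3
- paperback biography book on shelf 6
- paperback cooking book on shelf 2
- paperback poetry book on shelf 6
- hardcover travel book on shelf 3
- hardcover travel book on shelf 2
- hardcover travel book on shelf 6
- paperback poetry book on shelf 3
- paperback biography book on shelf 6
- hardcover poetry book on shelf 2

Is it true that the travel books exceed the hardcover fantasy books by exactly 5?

False

travel books: 5.
hardcover fantasy books: 1.
The claim requires 5 − 1 (= 4) to equal 5, which does not hold.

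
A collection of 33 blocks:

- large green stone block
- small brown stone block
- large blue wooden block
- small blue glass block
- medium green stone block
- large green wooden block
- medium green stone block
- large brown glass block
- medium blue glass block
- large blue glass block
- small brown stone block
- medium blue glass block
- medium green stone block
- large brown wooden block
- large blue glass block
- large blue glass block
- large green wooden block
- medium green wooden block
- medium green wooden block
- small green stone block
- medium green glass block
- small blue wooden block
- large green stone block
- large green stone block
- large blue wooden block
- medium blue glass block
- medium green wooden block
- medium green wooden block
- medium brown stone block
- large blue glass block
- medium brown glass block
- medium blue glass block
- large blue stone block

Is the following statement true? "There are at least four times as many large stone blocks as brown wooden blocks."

|large stone blocks| = 4.
|brown wooden blocks| = 1.
The claim requires 4 ≥ 4 × 1 = 4, which holds.

True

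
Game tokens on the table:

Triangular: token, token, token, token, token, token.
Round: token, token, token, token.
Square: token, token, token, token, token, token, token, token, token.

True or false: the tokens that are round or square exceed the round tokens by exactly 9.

|tokens that are round or square| = 13.
|round tokens| = 4.
The claim requires 13 − 4 (= 9) to equal 9, which holds.

True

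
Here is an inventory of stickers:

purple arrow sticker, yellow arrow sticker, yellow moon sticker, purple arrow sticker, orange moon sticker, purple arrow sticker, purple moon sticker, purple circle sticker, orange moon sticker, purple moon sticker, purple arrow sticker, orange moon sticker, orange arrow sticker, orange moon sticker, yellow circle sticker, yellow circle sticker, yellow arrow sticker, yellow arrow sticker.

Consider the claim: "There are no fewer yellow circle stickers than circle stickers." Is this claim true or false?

There are 2 yellow circle stickers.
There are 3 circle stickers.
The claim requires 2 ≥ 3, which does not hold.

False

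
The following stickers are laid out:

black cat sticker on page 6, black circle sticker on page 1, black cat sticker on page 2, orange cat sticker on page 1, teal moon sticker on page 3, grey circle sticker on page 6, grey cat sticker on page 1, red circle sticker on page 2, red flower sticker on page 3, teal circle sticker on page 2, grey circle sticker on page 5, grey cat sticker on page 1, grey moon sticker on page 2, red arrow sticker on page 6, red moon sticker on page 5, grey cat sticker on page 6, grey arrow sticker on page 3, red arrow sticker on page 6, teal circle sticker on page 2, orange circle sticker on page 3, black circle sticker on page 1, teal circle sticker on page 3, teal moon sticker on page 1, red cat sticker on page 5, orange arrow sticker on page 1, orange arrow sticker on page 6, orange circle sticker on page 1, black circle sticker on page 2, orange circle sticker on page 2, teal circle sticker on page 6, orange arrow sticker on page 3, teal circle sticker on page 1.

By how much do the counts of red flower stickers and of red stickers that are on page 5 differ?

1

red flower stickers: 1. red stickers on page 5: 2.
|1 − 2| = 2 − 1 = 1.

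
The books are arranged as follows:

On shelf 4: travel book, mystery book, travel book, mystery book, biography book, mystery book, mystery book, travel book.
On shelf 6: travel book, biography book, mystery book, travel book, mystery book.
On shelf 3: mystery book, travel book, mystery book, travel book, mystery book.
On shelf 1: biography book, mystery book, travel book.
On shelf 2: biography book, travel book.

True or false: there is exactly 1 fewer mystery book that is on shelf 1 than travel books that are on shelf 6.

True

mystery books on shelf 1: 1.
travel books on shelf 6: 2.
The claim requires 2 − 1 (= 1) to equal 1, which holds.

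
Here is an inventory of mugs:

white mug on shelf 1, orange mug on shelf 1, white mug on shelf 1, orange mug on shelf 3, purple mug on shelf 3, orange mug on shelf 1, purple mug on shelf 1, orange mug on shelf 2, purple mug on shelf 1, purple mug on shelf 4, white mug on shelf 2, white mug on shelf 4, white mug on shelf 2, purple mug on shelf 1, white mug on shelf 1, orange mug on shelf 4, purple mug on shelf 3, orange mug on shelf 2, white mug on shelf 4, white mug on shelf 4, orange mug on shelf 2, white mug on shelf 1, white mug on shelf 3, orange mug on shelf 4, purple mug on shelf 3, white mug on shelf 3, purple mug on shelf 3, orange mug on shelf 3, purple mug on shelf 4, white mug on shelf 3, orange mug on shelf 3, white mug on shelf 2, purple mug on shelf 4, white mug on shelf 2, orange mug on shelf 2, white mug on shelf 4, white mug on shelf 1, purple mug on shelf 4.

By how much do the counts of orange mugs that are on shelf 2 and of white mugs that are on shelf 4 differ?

0

orange mugs on shelf 2: 4. white mugs on shelf 4: 4.
|4 − 4| = 4 − 4 = 0.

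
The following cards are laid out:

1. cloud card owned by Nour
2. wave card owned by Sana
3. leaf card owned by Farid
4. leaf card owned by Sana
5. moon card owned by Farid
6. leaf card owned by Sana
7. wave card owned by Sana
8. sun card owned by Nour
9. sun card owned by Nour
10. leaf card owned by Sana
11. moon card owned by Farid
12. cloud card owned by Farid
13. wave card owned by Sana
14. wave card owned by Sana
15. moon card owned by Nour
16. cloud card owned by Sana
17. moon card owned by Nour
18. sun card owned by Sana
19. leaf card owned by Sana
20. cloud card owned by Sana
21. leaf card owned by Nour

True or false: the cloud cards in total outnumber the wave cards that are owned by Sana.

False

|cloud cards| = 4.
|wave cards owned by Sana| = 4.
The claim requires 4 > 4, which does not hold.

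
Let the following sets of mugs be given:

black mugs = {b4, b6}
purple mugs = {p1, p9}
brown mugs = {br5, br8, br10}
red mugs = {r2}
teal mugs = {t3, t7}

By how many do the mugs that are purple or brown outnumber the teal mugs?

3

mugs that are purple or brown: 5.
teal mugs: 2.
5 − 2 = 3.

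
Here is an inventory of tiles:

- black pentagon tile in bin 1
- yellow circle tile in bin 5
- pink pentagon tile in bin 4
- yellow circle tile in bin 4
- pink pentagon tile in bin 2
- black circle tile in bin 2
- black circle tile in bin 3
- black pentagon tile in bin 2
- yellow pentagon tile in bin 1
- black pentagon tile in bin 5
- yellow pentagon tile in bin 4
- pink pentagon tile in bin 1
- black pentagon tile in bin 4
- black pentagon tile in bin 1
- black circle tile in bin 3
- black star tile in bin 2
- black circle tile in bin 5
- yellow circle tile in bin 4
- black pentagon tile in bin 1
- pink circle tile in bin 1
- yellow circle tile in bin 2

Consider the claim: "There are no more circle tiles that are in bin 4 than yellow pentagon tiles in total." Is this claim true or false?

|circle tiles in bin 4| = 2.
|yellow pentagon tiles| = 2.
The claim requires 2 ≤ 2, which holds.

True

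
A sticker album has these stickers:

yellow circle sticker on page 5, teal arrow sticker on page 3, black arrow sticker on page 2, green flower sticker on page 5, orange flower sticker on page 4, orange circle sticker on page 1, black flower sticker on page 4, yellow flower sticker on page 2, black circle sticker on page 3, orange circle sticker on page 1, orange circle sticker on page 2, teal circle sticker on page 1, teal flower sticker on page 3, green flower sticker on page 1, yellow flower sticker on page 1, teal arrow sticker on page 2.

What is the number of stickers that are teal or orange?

8

orange: 4; teal: 4; together 4 + 4 = 8.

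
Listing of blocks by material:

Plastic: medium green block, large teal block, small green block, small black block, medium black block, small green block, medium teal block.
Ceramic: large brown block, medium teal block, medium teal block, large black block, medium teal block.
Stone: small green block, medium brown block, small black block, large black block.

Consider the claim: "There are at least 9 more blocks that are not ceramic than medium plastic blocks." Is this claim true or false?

blocks that are not ceramic: 11.
medium plastic blocks: 3.
The claim requires 11 − 3 = 8 ≥ 9, which does not hold.

False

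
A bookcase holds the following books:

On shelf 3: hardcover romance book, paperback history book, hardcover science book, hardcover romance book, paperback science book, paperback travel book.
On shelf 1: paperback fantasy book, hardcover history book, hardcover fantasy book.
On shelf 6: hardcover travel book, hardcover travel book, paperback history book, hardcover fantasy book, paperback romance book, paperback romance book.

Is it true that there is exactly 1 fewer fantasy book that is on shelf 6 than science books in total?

True

|fantasy books on shelf 6| = 1.
|science books| = 2.
The claim requires 2 − 1 (= 1) to equal 1, which holds.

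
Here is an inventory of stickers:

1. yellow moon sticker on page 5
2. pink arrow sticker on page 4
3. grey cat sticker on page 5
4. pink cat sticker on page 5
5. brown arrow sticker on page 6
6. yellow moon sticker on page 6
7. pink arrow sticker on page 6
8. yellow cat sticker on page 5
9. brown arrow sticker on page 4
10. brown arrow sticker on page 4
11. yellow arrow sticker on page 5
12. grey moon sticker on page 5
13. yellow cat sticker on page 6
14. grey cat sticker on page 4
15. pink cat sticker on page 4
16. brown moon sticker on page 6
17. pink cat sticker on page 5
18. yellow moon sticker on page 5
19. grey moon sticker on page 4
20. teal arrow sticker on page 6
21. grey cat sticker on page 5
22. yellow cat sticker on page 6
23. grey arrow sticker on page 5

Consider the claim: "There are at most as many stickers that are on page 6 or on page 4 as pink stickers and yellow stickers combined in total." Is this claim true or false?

False

stickers on page 6 or on page 4: 13.
pink stickers: 5; yellow stickers: 7; combined: 5 + 7 = 12.
The claim requires 13 ≤ 12, which does not hold.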